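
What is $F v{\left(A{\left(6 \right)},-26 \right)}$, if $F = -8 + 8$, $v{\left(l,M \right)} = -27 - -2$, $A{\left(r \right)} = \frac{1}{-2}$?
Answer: $0$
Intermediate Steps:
$A{\left(r \right)} = - \frac{1}{2}$
$v{\left(l,M \right)} = -25$ ($v{\left(l,M \right)} = -27 + 2 = -25$)
$F = 0$
$F v{\left(A{\left(6 \right)},-26 \right)} = 0 \left(-25\right) = 0$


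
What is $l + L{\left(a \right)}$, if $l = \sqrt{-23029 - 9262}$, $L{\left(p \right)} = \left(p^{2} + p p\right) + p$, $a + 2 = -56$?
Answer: $6670 + 7 i \sqrt{659} \approx 6670.0 + 179.7 i$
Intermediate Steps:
$a = -58$ ($a = -2 - 56 = -58$)
$L{\left(p \right)} = p + 2 p^{2}$ ($L{\left(p \right)} = \left(p^{2} + p^{2}\right) + p = 2 p^{2} + p = p + 2 p^{2}$)
$l = 7 i \sqrt{659}$ ($l = \sqrt{-32291} = 7 i \sqrt{659} \approx 179.7 i$)
$l + L{\left(a \right)} = 7 i \sqrt{659} - 58 \left(1 + 2 \left(-58\right)\right) = 7 i \sqrt{659} - 58 \left(1 - 116\right) = 7 i \sqrt{659} - -6670 = 7 i \sqrt{659} + 6670 = 6670 + 7 i \sqrt{659}$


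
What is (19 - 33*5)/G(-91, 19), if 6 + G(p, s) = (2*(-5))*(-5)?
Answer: -73/22 ≈ -3.3182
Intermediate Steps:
G(p, s) = 44 (G(p, s) = -6 + (2*(-5))*(-5) = -6 - 10*(-5) = -6 + 50 = 44)
(19 - 33*5)/G(-91, 19) = (19 - 33*5)/44 = (19 - 165)*(1/44) = -146*1/44 = -73/22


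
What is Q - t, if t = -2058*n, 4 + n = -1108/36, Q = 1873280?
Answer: 5405122/3 ≈ 1.8017e+6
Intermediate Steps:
n = -313/9 (n = -4 - 1108/36 = -4 - 1108*1/36 = -4 - 277/9 = -313/9 ≈ -34.778)
t = 214718/3 (t = -2058*(-313/9) = 214718/3 ≈ 71573.)
Q - t = 1873280 - 1*214718/3 = 1873280 - 214718/3 = 5405122/3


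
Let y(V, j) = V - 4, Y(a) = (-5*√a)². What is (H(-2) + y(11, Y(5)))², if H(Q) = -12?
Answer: 25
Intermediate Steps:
Y(a) = 25*a
y(V, j) = -4 + V
(H(-2) + y(11, Y(5)))² = (-12 + (-4 + 11))² = (-12 + 7)² = (-5)² = 25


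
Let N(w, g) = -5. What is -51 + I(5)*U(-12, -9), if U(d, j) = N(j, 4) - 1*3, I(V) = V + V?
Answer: -131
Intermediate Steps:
I(V) = 2*V
U(d, j) = -8 (U(d, j) = -5 - 1*3 = -5 - 3 = -8)
-51 + I(5)*U(-12, -9) = -51 + (2*5)*(-8) = -51 + 10*(-8) = -51 - 80 = -131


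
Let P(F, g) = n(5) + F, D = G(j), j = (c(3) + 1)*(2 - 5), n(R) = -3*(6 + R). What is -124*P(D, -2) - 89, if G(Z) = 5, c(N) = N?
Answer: 3383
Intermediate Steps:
n(R) = -18 - 3*R
j = -12 (j = (3 + 1)*(2 - 5) = 4*(-3) = -12)
D = 5
P(F, g) = -33 + F (P(F, g) = (-18 - 3*5) + F = (-18 - 15) + F = -33 + F)
-124*P(D, -2) - 89 = -124*(-33 + 5) - 89 = -124*(-28) - 89 = 3472 - 89 = 3383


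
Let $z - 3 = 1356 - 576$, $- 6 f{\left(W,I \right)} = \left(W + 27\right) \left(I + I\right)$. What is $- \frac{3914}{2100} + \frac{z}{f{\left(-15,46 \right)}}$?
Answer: $- \frac{591119}{96600} \approx -6.1192$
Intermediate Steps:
$f{\left(W,I \right)} = - \frac{I \left(27 + W\right)}{3}$ ($f{\left(W,I \right)} = - \frac{\left(W + 27\right) \left(I + I\right)}{6} = - \frac{\left(27 + W\right) 2 I}{6} = - \frac{2 I \left(27 + W\right)}{6} = - \frac{I \left(27 + W\right)}{3}$)
$z = 783$ ($z = 3 + \left(1356 - 576\right) = 3 + 780 = 783$)
$- \frac{3914}{2100} + \frac{z}{f{\left(-15,46 \right)}} = - \frac{3914}{2100} + \frac{783}{\left(- \frac{1}{3}\right) 46 \left(27 - 15\right)} = \left(-3914\right) \frac{1}{2100} + \frac{783}{\left(- \frac{1}{3}\right) 46 \cdot 12} = - \frac{1957}{1050} + \frac{783}{-184} = - \frac{1957}{1050} + 783 \left(- \frac{1}{184}\right) = - \frac{1957}{1050} - \frac{783}{184} = - \frac{591119}{96600}$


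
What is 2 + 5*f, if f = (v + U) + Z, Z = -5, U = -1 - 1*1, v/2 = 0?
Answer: -33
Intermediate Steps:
v = 0 (v = 2*0 = 0)
U = -2 (U = -1 - 1 = -2)
f = -7 (f = (0 - 2) - 5 = -2 - 5 = -7)
2 + 5*f = 2 + 5*(-7) = 2 - 35 = -33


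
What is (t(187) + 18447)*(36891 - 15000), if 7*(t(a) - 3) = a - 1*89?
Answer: 404195424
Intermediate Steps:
t(a) = -68/7 + a/7 (t(a) = 3 + (a - 1*89)/7 = 3 + (a - 89)/7 = 3 + (-89 + a)/7 = 3 + (-89/7 + a/7) = -68/7 + a/7)
(t(187) + 18447)*(36891 - 15000) = ((-68/7 + (⅐)*187) + 18447)*(36891 - 15000) = ((-68/7 + 187/7) + 18447)*21891 = (17 + 18447)*21891 = 18464*21891 = 404195424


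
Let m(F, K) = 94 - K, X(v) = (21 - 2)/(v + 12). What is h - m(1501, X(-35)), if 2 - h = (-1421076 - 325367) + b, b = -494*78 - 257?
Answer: 41058201/23 ≈ 1.7851e+6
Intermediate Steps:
X(v) = 19/(12 + v)
b = -38789 (b = -38532 - 257 = -38789)
h = 1785234 (h = 2 - ((-1421076 - 325367) - 38789) = 2 - (-1746443 - 38789) = 2 - 1*(-1785232) = 2 + 1785232 = 1785234)
h - m(1501, X(-35)) = 1785234 - (94 - 19/(12 - 35)) = 1785234 - (94 - 19/(-23)) = 1785234 - (94 - 19*(-1)/23) = 1785234 - (94 - 1*(-19/23)) = 1785234 - (94 + 19/23) = 1785234 - 1*2181/23 = 1785234 - 2181/23 = 41058201/23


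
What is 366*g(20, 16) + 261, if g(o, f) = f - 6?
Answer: 3921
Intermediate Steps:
g(o, f) = -6 + f
366*g(20, 16) + 261 = 366*(-6 + 16) + 261 = 366*10 + 261 = 3660 + 261 = 3921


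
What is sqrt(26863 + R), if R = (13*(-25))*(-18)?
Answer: sqrt(32713) ≈ 180.87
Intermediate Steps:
R = 5850 (R = -325*(-18) = 5850)
sqrt(26863 + R) = sqrt(26863 + 5850) = sqrt(32713)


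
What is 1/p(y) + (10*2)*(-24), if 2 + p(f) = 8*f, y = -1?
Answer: -4801/10 ≈ -480.10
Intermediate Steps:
p(f) = -2 + 8*f
1/p(y) + (10*2)*(-24) = 1/(-2 + 8*(-1)) + (10*2)*(-24) = 1/(-2 - 8) + 20*(-24) = 1/(-10) - 480 = -1/10 - 480 = -4801/10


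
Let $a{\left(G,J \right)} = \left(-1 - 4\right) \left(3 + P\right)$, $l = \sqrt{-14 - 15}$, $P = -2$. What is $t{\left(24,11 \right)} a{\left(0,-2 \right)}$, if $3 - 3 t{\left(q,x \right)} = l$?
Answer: $-5 + \frac{5 i \sqrt{29}}{3} \approx -5.0 + 8.9753 i$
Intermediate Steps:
$l = i \sqrt{29}$ ($l = \sqrt{-29} = i \sqrt{29} \approx 5.3852 i$)
$a{\left(G,J \right)} = -5$ ($a{\left(G,J \right)} = \left(-1 - 4\right) \left(3 - 2\right) = \left(-5\right) 1 = -5$)
$t{\left(q,x \right)} = 1 - \frac{i \sqrt{29}}{3}$
$t{\left(24,11 \right)} a{\left(0,-2 \right)} = \left(1 - \frac{i \sqrt{29}}{3}\right) \left(-5\right) = -5 + \frac{5 i \sqrt{29}}{3}$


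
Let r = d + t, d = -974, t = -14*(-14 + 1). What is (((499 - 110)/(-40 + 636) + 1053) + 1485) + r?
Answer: 1041005/596 ≈ 1746.7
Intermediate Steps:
t = 182 (t = -14*(-13) = 182)
r = -792 (r = -974 + 182 = -792)
(((499 - 110)/(-40 + 636) + 1053) + 1485) + r = (((499 - 110)/(-40 + 636) + 1053) + 1485) - 792 = ((389/596 + 1053) + 1485) - 792 = (627977/596 + 1485) - 792 = 1513037/596 - 792 = 1041005/596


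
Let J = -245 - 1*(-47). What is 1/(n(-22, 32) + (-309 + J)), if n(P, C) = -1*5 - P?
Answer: -1/490 ≈ -0.0020408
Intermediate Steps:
J = -198 (J = -245 + 47 = -198)
n(P, C) = -5 - P
1/(n(-22, 32) + (-309 + J)) = 1/((-5 - 1*(-22)) + (-309 - 198)) = 1/((-5 + 22) - 507) = 1/(17 - 507) = 1/(-490) = -1/490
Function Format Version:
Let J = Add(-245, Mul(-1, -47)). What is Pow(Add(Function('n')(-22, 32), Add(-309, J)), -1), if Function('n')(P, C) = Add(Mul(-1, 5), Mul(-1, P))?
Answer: Rational(-1, 490) ≈ -0.0020408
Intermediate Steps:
J = -198 (J = Add(-245, 47) = -198)
Function('n')(P, C) = Add(-5, Mul(-1, P))
Pow(Add(Function('n')(-22, 32), Add(-309, J)), -1) = Pow(Add(Add(-5, Mul(-1, -22)), Add(-309, -198)), -1) = Pow(Add(Add(-5, 22), -507), -1) = Pow(Add(17, -507), -1) = Pow(-490, -1) = Rational(-1, 490)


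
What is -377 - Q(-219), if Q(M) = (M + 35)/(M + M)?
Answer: -82655/219 ≈ -377.42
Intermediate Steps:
Q(M) = (35 + M)/(2*M) (Q(M) = (35 + M)/((2*M)) = (35 + M)*(1/(2*M)) = (35 + M)/(2*M))
-377 - Q(-219) = -377 - (35 - 219)/(2*(-219)) = -377 - (-1)*(-184)/(2*219) = -377 - 1*92/219 = -377 - 92/219 = -82655/219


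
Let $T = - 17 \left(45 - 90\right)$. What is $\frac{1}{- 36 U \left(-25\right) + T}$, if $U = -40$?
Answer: $- \frac{1}{35235} \approx -2.8381 \cdot 10^{-5}$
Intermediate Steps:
$T = 765$ ($T = \left(-17\right) \left(-45\right) = 765$)
$\frac{1}{- 36 U \left(-25\right) + T} = \frac{1}{\left(-36\right) \left(-40\right) \left(-25\right) + 765} = \frac{1}{1440 \left(-25\right) + 765} = \frac{1}{-36000 + 765} = \frac{1}{-35235} = - \frac{1}{35235}$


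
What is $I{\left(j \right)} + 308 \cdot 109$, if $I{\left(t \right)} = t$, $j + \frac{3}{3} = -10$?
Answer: $33561$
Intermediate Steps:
$j = -11$ ($j = -1 - 10 = -11$)
$I{\left(j \right)} + 308 \cdot 109 = -11 + 308 \cdot 109 = -11 + 33572 = 33561$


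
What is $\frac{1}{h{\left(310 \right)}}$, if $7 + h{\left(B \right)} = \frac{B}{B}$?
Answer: $- \frac{1}{6} \approx -0.16667$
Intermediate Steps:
$h{\left(B \right)} = -6$ ($h{\left(B \right)} = -7 + \frac{B}{B} = -7 + 1 = -6$)
$\frac{1}{h{\left(310 \right)}} = \frac{1}{-6} = - \frac{1}{6}$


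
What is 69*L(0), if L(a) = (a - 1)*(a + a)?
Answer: 0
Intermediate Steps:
L(a) = 2*a*(-1 + a) (L(a) = (-1 + a)*(2*a) = 2*a*(-1 + a))
69*L(0) = 69*(2*0*(-1 + 0)) = 69*(2*0*(-1)) = 69*0 = 0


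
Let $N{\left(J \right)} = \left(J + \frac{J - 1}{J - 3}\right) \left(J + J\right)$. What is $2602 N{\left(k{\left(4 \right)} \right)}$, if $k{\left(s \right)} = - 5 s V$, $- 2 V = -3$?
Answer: $\frac{49906360}{11} \approx 4.5369 \cdot 10^{6}$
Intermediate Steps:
$V = \frac{3}{2}$ ($V = \left(- \frac{1}{2}\right) \left(-3\right) = \frac{3}{2} \approx 1.5$)
$k{\left(s \right)} = - \frac{15 s}{2}$ ($k{\left(s \right)} = - 5 s \frac{3}{2} = - \frac{15 s}{2}$)
$N{\left(J \right)} = 2 J \left(J + \frac{-1 + J}{-3 + J}\right)$ ($N{\left(J \right)} = \left(J + \frac{-1 + J}{-3 + J}\right) 2 J = 2 J \left(J + \frac{-1 + J}{-3 + J}\right)$)
$2602 N{\left(k{\left(4 \right)} \right)} = 2602 \frac{2 \left(\left(- \frac{15}{2}\right) 4\right) \left(-1 + \left(\left(- \frac{15}{2}\right) 4\right)^{2} - 2 \left(\left(- \frac{15}{2}\right) 4\right)\right)}{-3 - 30} = 2602 \cdot 2 \left(-30\right) \frac{1}{-3 - 30} \left(-1 + \left(-30\right)^{2} - -60\right) = 2602 \cdot 2 \left(-30\right) \frac{1}{-33} \left(-1 + 900 + 60\right) = 2602 \cdot 2 \left(-30\right) \left(- \frac{1}{33}\right) 959 = 2602 \cdot \frac{19180}{11} = \frac{49906360}{11}$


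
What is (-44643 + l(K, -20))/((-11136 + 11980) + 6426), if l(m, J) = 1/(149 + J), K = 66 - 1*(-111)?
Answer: -2879473/468915 ≈ -6.1407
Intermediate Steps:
K = 177 (K = 66 + 111 = 177)
(-44643 + l(K, -20))/((-11136 + 11980) + 6426) = (-44643 + 1/(149 - 20))/((-11136 + 11980) + 6426) = (-44643 + 1/129)/(844 + 6426) = (-44643 + 1/129)/7270 = -5758946/129*1/7270 = -2879473/468915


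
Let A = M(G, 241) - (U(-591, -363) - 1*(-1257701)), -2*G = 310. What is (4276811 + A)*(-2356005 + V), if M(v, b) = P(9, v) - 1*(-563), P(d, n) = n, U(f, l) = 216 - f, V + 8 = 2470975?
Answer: 347037053982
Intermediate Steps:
V = 2470967 (V = -8 + 2470975 = 2470967)
G = -155 (G = -½*310 = -155)
M(v, b) = 563 + v (M(v, b) = v - 1*(-563) = v + 563 = 563 + v)
A = -1258100 (A = (563 - 155) - ((216 - 1*(-591)) - 1*(-1257701)) = 408 - ((216 + 591) + 1257701) = 408 - (807 + 1257701) = 408 - 1*1258508 = 408 - 1258508 = -1258100)
(4276811 + A)*(-2356005 + V) = (4276811 - 1258100)*(-2356005 + 2470967) = 3018711*114962 = 347037053982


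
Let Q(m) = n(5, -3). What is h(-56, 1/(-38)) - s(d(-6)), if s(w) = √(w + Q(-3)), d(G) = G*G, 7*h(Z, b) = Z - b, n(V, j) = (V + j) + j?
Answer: -2127/266 - √35 ≈ -13.912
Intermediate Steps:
n(V, j) = V + 2*j
h(Z, b) = -b/7 + Z/7 (h(Z, b) = (Z - b)/7 = -b/7 + Z/7)
d(G) = G²
Q(m) = -1 (Q(m) = 5 + 2*(-3) = 5 - 6 = -1)
s(w) = √(-1 + w) (s(w) = √(w - 1) = √(-1 + w))
h(-56, 1/(-38)) - s(d(-6)) = (-⅐/(-38) + (⅐)*(-56)) - √(-1 + (-6)²) = (-⅐*(-1/38) - 8) - √(-1 + 36) = (1/266 - 8) - √35 = -2127/266 - √35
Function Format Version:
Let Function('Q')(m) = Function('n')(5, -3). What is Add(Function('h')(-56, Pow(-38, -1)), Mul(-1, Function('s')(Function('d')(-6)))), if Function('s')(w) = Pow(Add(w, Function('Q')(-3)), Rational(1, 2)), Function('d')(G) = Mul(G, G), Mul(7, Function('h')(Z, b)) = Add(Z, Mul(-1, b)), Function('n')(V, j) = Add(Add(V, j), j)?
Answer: Add(Rational(-2127, 266), Mul(-1, Pow(35, Rational(1, 2)))) ≈ -13.912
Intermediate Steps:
Function('n')(V, j) = Add(V, Mul(2, j))
Function('h')(Z, b) = Add(Mul(Rational(-1, 7), b), Mul(Rational(1, 7), Z)) (Function('h')(Z, b) = Mul(Rational(1, 7), Add(Z, Mul(-1, b))) = Add(Mul(Rational(-1, 7), b), Mul(Rational(1, 7), Z)))
Function('d')(G) = Pow(G, 2)
Function('Q')(m) = -1 (Function('Q')(m) = Add(5, Mul(2, -3)) = Add(5, -6) = -1)
Function('s')(w) = Pow(Add(-1, w), Rational(1, 2)) (Function('s')(w) = Pow(Add(w, -1), Rational(1, 2)) = Pow(Add(-1, w), Rational(1, 2)))
Add(Function('h')(-56, Pow(-38, -1)), Mul(-1, Function('s')(Function('d')(-6)))) = Add(Add(Mul(Rational(-1, 7), Pow(-38, -1)), Mul(Rational(1, 7), -56)), Mul(-1, Pow(Add(-1, Pow(-6, 2)), Rational(1, 2)))) = Add(Add(Mul(Rational(-1, 7), Rational(-1, 38)), -8), Mul(-1, Pow(Add(-1, 36), Rational(1, 2)))) = Add(Add(Rational(1, 266), -8), Mul(-1, Pow(35, Rational(1, 2)))) = Add(Rational(-2127, 266), Mul(-1, Pow(35, Rational(1, 2))))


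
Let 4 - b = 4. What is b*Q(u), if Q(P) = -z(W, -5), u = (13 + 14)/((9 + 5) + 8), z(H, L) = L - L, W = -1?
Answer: 0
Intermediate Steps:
z(H, L) = 0
u = 27/22 (u = 27/(14 + 8) = 27/22 ≈ 1.2273)
b = 0 (b = 4 - 1*4 = 4 - 4 = 0)
Q(P) = 0 (Q(P) = -1*0 = 0)
b*Q(u) = 0*0 = 0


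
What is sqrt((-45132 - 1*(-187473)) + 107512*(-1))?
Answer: sqrt(34829) ≈ 186.63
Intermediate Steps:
sqrt((-45132 - 1*(-187473)) + 107512*(-1)) = sqrt((-45132 + 187473) - 107512) = sqrt(142341 - 107512) = sqrt(34829)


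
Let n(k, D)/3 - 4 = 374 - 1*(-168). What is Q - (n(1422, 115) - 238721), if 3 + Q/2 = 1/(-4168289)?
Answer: 988205451251/4168289 ≈ 2.3708e+5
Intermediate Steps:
n(k, D) = 1638 (n(k, D) = 12 + 3*(374 - 1*(-168)) = 12 + 3*(374 + 168) = 12 + 3*542 = 12 + 1626 = 1638)
Q = -25009736/4168289 (Q = -6 + 2/(-4168289) = -6 + 2*(-1/4168289) = -6 - 2/4168289 = -25009736/4168289 ≈ -6.0000)
Q - (n(1422, 115) - 238721) = -25009736/4168289 - (1638 - 238721) = -25009736/4168289 - 1*(-237083) = -25009736/4168289 + 237083 = 988205451251/4168289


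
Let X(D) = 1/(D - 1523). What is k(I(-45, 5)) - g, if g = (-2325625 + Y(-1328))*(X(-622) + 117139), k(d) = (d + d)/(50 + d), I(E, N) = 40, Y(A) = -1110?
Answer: 350773664774458/1287 ≈ 2.7255e+11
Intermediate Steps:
k(d) = 2*d/(50 + d) (k(d) = (2*d)/(50 + d) = 2*d/(50 + d))
X(D) = 1/(-1523 + D)
g = -116924554924438/429 (g = (-2325625 - 1110)*(1/(-1523 - 622) + 117139) = -2326735*(1/(-2145) + 117139) = -2326735*(-1/2145 + 117139) = -2326735*251263154/2145 = -116924554924438/429 ≈ -2.7255e+11)
k(I(-45, 5)) - g = 2*40/(50 + 40) - 1*(-116924554924438/429) = 2*40/90 + 116924554924438/429 = 2*40*(1/90) + 116924554924438/429 = 8/9 + 116924554924438/429 = 350773664774458/1287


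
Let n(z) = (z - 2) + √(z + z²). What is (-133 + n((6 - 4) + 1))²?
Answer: 17436 - 528*√3 ≈ 16521.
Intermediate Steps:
n(z) = -2 + z + √(z + z²) (n(z) = (-2 + z) + √(z + z²) = -2 + z + √(z + z²))
(-133 + n((6 - 4) + 1))² = (-133 + (-2 + ((6 - 4) + 1) + √(((6 - 4) + 1)*(1 + ((6 - 4) + 1)))))² = (-133 + (-2 + (2 + 1) + √((2 + 1)*(1 + (2 + 1)))))² = (-133 + (-2 + 3 + √(3*(1 + 3))))² = (-133 + (-2 + 3 + √(3*4)))² = (-133 + (-2 + 3 + √12))² = (-133 + (-2 + 3 + 2*√3))² = (-133 + (1 + 2*√3))² = (-132 + 2*√3)²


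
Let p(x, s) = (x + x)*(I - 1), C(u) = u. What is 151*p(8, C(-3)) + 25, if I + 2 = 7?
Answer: 9689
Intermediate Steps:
I = 5 (I = -2 + 7 = 5)
p(x, s) = 8*x (p(x, s) = (x + x)*(5 - 1) = (2*x)*4 = 8*x)
151*p(8, C(-3)) + 25 = 151*(8*8) + 25 = 151*64 + 25 = 9664 + 25 = 9689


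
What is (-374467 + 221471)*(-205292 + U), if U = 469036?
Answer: -40351777024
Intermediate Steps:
(-374467 + 221471)*(-205292 + U) = (-374467 + 221471)*(-205292 + 469036) = -152996*263744 = -40351777024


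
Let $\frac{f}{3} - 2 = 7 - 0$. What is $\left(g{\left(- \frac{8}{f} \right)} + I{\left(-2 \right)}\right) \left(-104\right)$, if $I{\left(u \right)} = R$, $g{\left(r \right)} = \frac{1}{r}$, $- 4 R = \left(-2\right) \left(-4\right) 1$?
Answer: $559$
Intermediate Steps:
$f = 27$ ($f = 6 + 3 \left(7 - 0\right) = 6 + 3 \left(7 + 0\right) = 6 + 3 \cdot 7 = 6 + 21 = 27$)
$R = -2$ ($R = - \frac{\left(-2\right) \left(-4\right) 1}{4} = - \frac{8 \cdot 1}{4} = \left(- \frac{1}{4}\right) 8 = -2$)
$I{\left(u \right)} = -2$
$\left(g{\left(- \frac{8}{f} \right)} + I{\left(-2 \right)}\right) \left(-104\right) = \left(\frac{1}{\left(-8\right) \frac{1}{27}} - 2\right) \left(-104\right) = \left(\frac{1}{- \frac{8}{27}} - 2\right) \left(-104\right) = \left(- \frac{27}{8} - 2\right) \left(-104\right) = \left(- \frac{43}{8}\right) \left(-104\right) = 559$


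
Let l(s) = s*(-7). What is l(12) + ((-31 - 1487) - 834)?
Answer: -2436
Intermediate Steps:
l(s) = -7*s
l(12) + ((-31 - 1487) - 834) = -7*12 + ((-31 - 1487) - 834) = -84 + (-1518 - 834) = -84 - 2352 = -2436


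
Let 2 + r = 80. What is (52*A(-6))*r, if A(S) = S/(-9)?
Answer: 2704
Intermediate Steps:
r = 78 (r = -2 + 80 = 78)
A(S) = -S/9 (A(S) = S*(-⅑) = -S/9)
(52*A(-6))*r = (52*(-⅑*(-6)))*78 = (52*(⅔))*78 = (104/3)*78 = 2704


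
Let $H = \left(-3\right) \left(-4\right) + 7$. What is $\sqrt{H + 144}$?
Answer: $\sqrt{163} \approx 12.767$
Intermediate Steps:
$H = 19$ ($H = 12 + 7 = 19$)
$\sqrt{H + 144} = \sqrt{19 + 144} = \sqrt{163}$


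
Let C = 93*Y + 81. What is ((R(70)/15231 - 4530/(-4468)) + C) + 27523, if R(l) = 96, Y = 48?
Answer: 363727404117/11342018 ≈ 32069.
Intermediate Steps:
C = 4545 (C = 93*48 + 81 = 4464 + 81 = 4545)
((R(70)/15231 - 4530/(-4468)) + C) + 27523 = ((96/15231 - 4530/(-4468)) + 4545) + 27523 = ((96*(1/15231) - 4530*(-1/4468)) + 4545) + 27523 = ((32/5077 + 2265/2234) + 4545) + 27523 = (11570893/11342018 + 4545) + 27523 = 51561042703/11342018 + 27523 = 363727404117/11342018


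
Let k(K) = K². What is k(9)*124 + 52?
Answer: 10096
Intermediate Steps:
k(9)*124 + 52 = 9²*124 + 52 = 81*124 + 52 = 10044 + 52 = 10096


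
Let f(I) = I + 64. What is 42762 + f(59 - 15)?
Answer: 42870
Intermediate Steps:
f(I) = 64 + I
42762 + f(59 - 15) = 42762 + (64 + (59 - 15)) = 42762 + (64 + 44) = 42762 + 108 = 42870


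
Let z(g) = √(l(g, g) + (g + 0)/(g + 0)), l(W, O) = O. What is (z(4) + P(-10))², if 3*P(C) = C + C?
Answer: 445/9 - 40*√5/3 ≈ 19.630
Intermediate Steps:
P(C) = 2*C/3 (P(C) = (C + C)/3 = (2*C)/3 = 2*C/3)
z(g) = √(1 + g) (z(g) = √(g + (g + 0)/(g + 0)) = √(g + g/g) = √(g + 1) = √(1 + g))
(z(4) + P(-10))² = (√(1 + 4) + (⅔)*(-10))² = (√5 - 20/3)² = (-20/3 + √5)²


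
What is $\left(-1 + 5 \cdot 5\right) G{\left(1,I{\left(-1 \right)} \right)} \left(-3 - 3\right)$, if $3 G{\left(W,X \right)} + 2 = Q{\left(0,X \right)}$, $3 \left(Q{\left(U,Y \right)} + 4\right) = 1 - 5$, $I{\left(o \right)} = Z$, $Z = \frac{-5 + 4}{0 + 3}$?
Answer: $352$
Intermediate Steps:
$Z = - \frac{1}{3} \approx -0.33333$
$I{\left(o \right)} = - \frac{1}{3}$
$Q{\left(U,Y \right)} = - \frac{16}{3}$ ($Q{\left(U,Y \right)} = -4 + \frac{1 - 5}{3} = -4 + \frac{1}{3} \left(-4\right) = -4 - \frac{4}{3} = - \frac{16}{3}$)
$G{\left(W,X \right)} = - \frac{22}{9}$ ($G{\left(W,X \right)} = - \frac{2}{3} + \frac{1}{3} \left(- \frac{16}{3}\right) = - \frac{2}{3} - \frac{16}{9} = - \frac{22}{9}$)
$\left(-1 + 5 \cdot 5\right) G{\left(1,I{\left(-1 \right)} \right)} \left(-3 - 3\right) = \left(-1 + 5 \cdot 5\right) \left(- \frac{22}{9}\right) \left(-3 - 3\right) = \left(-1 + 25\right) \left(- \frac{22}{9}\right) \left(-3 - 3\right) = 24 \left(- \frac{22}{9}\right) \left(-6\right) = \left(- \frac{176}{3}\right) \left(-6\right) = 352$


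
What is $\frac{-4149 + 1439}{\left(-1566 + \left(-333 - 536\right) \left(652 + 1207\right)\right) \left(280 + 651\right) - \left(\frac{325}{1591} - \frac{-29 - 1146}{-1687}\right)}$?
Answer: $\frac{7273686070}{4040684115271449} \approx 1.8001 \cdot 10^{-6}$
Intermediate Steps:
$\frac{-4149 + 1439}{\left(-1566 + \left(-333 - 536\right) \left(652 + 1207\right)\right) \left(280 + 651\right) - \left(\frac{325}{1591} - \frac{-29 - 1146}{-1687}\right)} = - \frac{2710}{\left(-1566 - 1615471\right) 931 - - \frac{1321150}{2684017}} = - \frac{2710}{\left(-1566 - 1615471\right) 931 + \left(\frac{1175}{1687} - \frac{325}{1591}\right)} = - \frac{2710}{\left(-1617037\right) 931 + \frac{1321150}{2684017}} = - \frac{2710}{-1505461447 + \frac{1321150}{2684017}} = - \frac{2710}{- \frac{4040684115271449}{2684017}} = \left(-2710\right) \left(- \frac{2684017}{4040684115271449}\right) = \frac{7273686070}{4040684115271449}$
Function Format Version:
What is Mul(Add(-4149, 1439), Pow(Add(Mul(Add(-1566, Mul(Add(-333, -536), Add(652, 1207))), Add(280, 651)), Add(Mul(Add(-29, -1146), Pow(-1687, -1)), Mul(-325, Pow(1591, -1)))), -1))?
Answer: Rational(7273686070, 4040684115271449) ≈ 1.8001e-6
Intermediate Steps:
Mul(Add(-4149, 1439), Pow(Add(Mul(Add(-1566, Mul(Add(-333, -536), Add(652, 1207))), Add(280, 651)), Add(Mul(Add(-29, -1146), Pow(-1687, -1)), Mul(-325, Pow(1591, -1)))), -1)) = Mul(-2710, Pow(Add(Mul(Add(-1566, Mul(-869, 1859)), 931), Add(Mul(-1175, Rational(-1, 1687)), Mul(-325, Rational(1, 1591)))), -1)) = Mul(-2710, Pow(Add(Mul(Add(-1566, -1615471), 931), Add(Rational(1175, 1687), Rational(-325, 1591))), -1)) = Mul(-2710, Pow(Add(Mul(-1617037, 931), Rational(1321150, 2684017)), -1)) = Mul(-2710, Pow(Add(-1505461447, Rational(1321150, 2684017)), -1)) = Mul(-2710, Pow(Rational(-4040684115271449, 2684017), -1)) = Mul(-2710, Rational(-2684017, 4040684115271449)) = Rational(7273686070, 4040684115271449)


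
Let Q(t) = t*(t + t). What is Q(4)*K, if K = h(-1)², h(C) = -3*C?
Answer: 288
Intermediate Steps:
Q(t) = 2*t² (Q(t) = t*(2*t) = 2*t²)
K = 9 (K = (-3*(-1))² = 3² = 9)
Q(4)*K = (2*4²)*9 = (2*16)*9 = 32*9 = 288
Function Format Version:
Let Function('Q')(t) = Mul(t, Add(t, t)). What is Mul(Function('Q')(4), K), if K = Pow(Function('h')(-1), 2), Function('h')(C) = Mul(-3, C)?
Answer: 288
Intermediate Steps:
Function('Q')(t) = Mul(2, Pow(t, 2)) (Function('Q')(t) = Mul(t, Mul(2, t)) = Mul(2, Pow(t, 2)))
K = 9 (K = Pow(Mul(-3, -1), 2) = Pow(3, 2) = 9)
Mul(Function('Q')(4), K) = Mul(Mul(2, Pow(4, 2)), 9) = Mul(Mul(2, 16), 9) = Mul(32, 9) = 288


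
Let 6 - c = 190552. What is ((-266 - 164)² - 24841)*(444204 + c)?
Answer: 40600245822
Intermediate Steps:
c = -190546 (c = 6 - 1*190552 = 6 - 190552 = -190546)
((-266 - 164)² - 24841)*(444204 + c) = ((-266 - 164)² - 24841)*(444204 - 190546) = ((-430)² - 24841)*253658 = (184900 - 24841)*253658 = 160059*253658 = 40600245822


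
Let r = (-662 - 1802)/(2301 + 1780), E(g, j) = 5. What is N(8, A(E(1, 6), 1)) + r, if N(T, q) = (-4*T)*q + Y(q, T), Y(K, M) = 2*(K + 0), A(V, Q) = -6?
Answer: 9508/53 ≈ 179.40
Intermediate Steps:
r = -32/53 (r = -2464/4081 = -2464*1/4081 = -32/53 ≈ -0.60377)
Y(K, M) = 2*K
N(T, q) = 2*q - 4*T*q (N(T, q) = (-4*T)*q + 2*q = -4*T*q + 2*q = 2*q - 4*T*q)
N(8, A(E(1, 6), 1)) + r = 2*(-6)*(1 - 2*8) - 32/53 = 2*(-6)*(1 - 16) - 32/53 = 2*(-6)*(-15) - 32/53 = 180 - 32/53 = 9508/53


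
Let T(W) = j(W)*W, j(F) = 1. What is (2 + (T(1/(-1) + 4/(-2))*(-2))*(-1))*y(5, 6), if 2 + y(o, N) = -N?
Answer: 32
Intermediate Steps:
T(W) = W (T(W) = 1*W = W)
y(o, N) = -2 - N
(2 + (T(1/(-1) + 4/(-2))*(-2))*(-1))*y(5, 6) = (2 + ((1/(-1) + 4/(-2))*(-2))*(-1))*(-2 - 1*6) = (2 + ((1*(-1) + 4*(-½))*(-2))*(-1))*(-2 - 6) = (2 + ((-1 - 2)*(-2))*(-1))*(-8) = (2 - 3*(-2)*(-1))*(-8) = (2 + 6*(-1))*(-8) = (2 - 6)*(-8) = -4*(-8) = 32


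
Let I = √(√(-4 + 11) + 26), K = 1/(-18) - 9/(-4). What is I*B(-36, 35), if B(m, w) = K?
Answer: 79*√(26 + √7)/36 ≈ 11.745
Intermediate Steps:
K = 79/36 (K = 1*(-1/18) - 9*(-¼) = -1/18 + 9/4 = 79/36 ≈ 2.1944)
B(m, w) = 79/36
I = √(26 + √7) (I = √(√7 + 26) = √(26 + √7) ≈ 5.3522)
I*B(-36, 35) = √(26 + √7)*(79/36) = 79*√(26 + √7)/36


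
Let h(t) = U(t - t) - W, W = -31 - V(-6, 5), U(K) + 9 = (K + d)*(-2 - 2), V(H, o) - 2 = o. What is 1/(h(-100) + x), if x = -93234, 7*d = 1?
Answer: -7/652439 ≈ -1.0729e-5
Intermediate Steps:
d = 1/7 (d = (1/7)*1 = 1/7 ≈ 0.14286)
V(H, o) = 2 + o
U(K) = -67/7 - 4*K (U(K) = -9 + (K + 1/7)*(-2 - 2) = -9 + (1/7 + K)*(-4) = -9 + (-4/7 - 4*K) = -67/7 - 4*K)
W = -38 (W = -31 - (2 + 5) = -31 - 1*7 = -31 - 7 = -38)
h(t) = 199/7 (h(t) = (-67/7 - 4*(t - t)) - 1*(-38) = (-67/7 - 4*0) + 38 = (-67/7 + 0) + 38 = -67/7 + 38 = 199/7)
1/(h(-100) + x) = 1/(199/7 - 93234) = 1/(-652439/7) = -7/652439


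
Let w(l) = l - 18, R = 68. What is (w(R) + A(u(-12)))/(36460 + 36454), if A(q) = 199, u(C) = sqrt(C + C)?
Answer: 249/72914 ≈ 0.0034150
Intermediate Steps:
u(C) = sqrt(2)*sqrt(C) (u(C) = sqrt(2*C) = sqrt(2)*sqrt(C))
w(l) = -18 + l
(w(R) + A(u(-12)))/(36460 + 36454) = ((-18 + 68) + 199)/(36460 + 36454) = (50 + 199)/72914 = 249*(1/72914) = 249/72914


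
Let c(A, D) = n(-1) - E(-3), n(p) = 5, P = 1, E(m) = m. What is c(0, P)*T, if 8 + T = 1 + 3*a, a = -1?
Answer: -80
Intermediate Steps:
T = -10 (T = -8 + (1 + 3*(-1)) = -8 + (1 - 3) = -8 - 2 = -10)
c(A, D) = 8 (c(A, D) = 5 - 1*(-3) = 5 + 3 = 8)
c(0, P)*T = 8*(-10) = -80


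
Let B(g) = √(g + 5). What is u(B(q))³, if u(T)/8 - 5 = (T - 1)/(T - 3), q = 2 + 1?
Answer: -65536*√2 ≈ -92682.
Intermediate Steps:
q = 3
B(g) = √(5 + g)
u(T) = 40 + 8*(-1 + T)/(-3 + T) (u(T) = 40 + 8*((T - 1)/(T - 3)) = 40 + 8*((-1 + T)/(-3 + T)) = 40 + 8*(-1 + T)/(-3 + T))
u(B(q))³ = (16*(-8 + 3*√(5 + 3))/(-3 + √(5 + 3)))³ = (16*(-8 + 3*√8)/(-3 + √8))³ = (16*(-8 + 3*(2*√2))/(-3 + 2*√2))³ = (16*(-8 + 6*√2)/(-3 + 2*√2))³ = 4096*(-8 + 6*√2)³/(-3 + 2*√2)³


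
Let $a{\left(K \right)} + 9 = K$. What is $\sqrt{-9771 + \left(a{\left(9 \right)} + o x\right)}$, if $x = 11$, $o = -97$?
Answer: $i \sqrt{10838} \approx 104.11 i$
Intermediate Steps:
$a{\left(K \right)} = -9 + K$
$\sqrt{-9771 + \left(a{\left(9 \right)} + o x\right)} = \sqrt{-9771 + \left(\left(-9 + 9\right) - 1067\right)} = \sqrt{-9771 + \left(0 - 1067\right)} = \sqrt{-9771 - 1067} = \sqrt{-10838} = i \sqrt{10838}$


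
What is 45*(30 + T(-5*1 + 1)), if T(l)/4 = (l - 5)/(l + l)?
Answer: 3105/2 ≈ 1552.5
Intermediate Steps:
T(l) = 2*(-5 + l)/l (T(l) = 4*((l - 5)/(l + l)) = 4*((-5 + l)/((2*l))) = 4*((-5 + l)*(1/(2*l))) = 4*((-5 + l)/(2*l)) = 2*(-5 + l)/l)
45*(30 + T(-5*1 + 1)) = 45*(30 + (2 - 10/(-5*1 + 1))) = 45*(30 + (2 - 10/(-5 + 1))) = 45*(30 + (2 - 10/(-4))) = 45*(30 + (2 - 10*(-1/4))) = 45*(30 + (2 + 5/2)) = 45*(30 + 9/2) = 45*(69/2) = 3105/2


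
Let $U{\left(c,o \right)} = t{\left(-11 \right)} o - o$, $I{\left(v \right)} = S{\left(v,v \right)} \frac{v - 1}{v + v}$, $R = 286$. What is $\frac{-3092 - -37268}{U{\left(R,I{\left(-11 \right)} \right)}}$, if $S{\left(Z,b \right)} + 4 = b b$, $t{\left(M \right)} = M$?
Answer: $- \frac{15664}{351} \approx -44.627$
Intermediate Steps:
$S{\left(Z,b \right)} = -4 + b^{2}$ ($S{\left(Z,b \right)} = -4 + b b = -4 + b^{2}$)
$I{\left(v \right)} = \frac{\left(-1 + v\right) \left(-4 + v^{2}\right)}{2 v}$ ($I{\left(v \right)} = \left(-4 + v^{2}\right) \frac{v - 1}{v + v} = \left(-4 + v^{2}\right) \frac{-1 + v}{2 v} = \frac{\left(-1 + v\right) \left(-4 + v^{2}\right)}{2 v}$)
$U{\left(c,o \right)} = - 12 o$ ($U{\left(c,o \right)} = - 11 o - o = - 12 o$)
$\frac{-3092 - -37268}{U{\left(R,I{\left(-11 \right)} \right)}} = \frac{-3092 - -37268}{\left(-12\right) \frac{\left(-1 - 11\right) \left(-4 + \left(-11\right)^{2}\right)}{2 \left(-11\right)}} = \frac{-3092 + 37268}{\left(-12\right) \frac{1}{2} \left(- \frac{1}{11}\right) \left(-12\right) \left(-4 + 121\right)} = \frac{34176}{\left(-12\right) \frac{1}{2} \left(- \frac{1}{11}\right) \left(-12\right) 117} = \frac{34176}{\left(-12\right) \frac{702}{11}} = \frac{34176}{- \frac{8424}{11}} = 34176 \left(- \frac{11}{8424}\right) = - \frac{15664}{351}$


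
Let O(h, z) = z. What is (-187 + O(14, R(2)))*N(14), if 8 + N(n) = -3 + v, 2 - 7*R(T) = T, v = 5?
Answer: 1122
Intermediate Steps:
R(T) = 2/7 - T/7
N(n) = -6 (N(n) = -8 + (-3 + 5) = -8 + 2 = -6)
(-187 + O(14, R(2)))*N(14) = (-187 + (2/7 - ⅐*2))*(-6) = (-187 + (2/7 - 2/7))*(-6) = (-187 + 0)*(-6) = -187*(-6) = 1122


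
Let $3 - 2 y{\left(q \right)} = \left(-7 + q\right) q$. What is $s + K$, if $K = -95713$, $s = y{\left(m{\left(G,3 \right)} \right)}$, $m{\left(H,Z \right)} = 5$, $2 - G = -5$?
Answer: $- \frac{191413}{2} \approx -95707.0$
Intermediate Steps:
$G = 7$ ($G = 2 - -5 = 2 + 5 = 7$)
$y{\left(q \right)} = \frac{3}{2} - \frac{q \left(-7 + q\right)}{2}$ ($y{\left(q \right)} = \frac{3}{2} - \frac{\left(-7 + q\right) q}{2} = \frac{3}{2} - \frac{q \left(-7 + q\right)}{2}$)
$s = \frac{13}{2}$ ($s = \frac{3}{2} - \frac{5^{2}}{2} + \frac{7}{2} \cdot 5 = \frac{3}{2} - \frac{25}{2} + \frac{35}{2} = \frac{13}{2} \approx 6.5$)
$s + K = \frac{13}{2} - 95713 = - \frac{191413}{2}$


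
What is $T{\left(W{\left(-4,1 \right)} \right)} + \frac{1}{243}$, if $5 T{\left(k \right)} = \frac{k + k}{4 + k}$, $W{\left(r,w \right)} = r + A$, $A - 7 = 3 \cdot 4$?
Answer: $\frac{1477}{4617} \approx 0.3199$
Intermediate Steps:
$A = 19$ ($A = 7 + 3 \cdot 4 = 7 + 12 = 19$)
$W{\left(r,w \right)} = 19 + r$ ($W{\left(r,w \right)} = r + 19 = 19 + r$)
$T{\left(k \right)} = \frac{2 k}{5 \left(4 + k\right)}$ ($T{\left(k \right)} = \frac{\left(k + k\right) \frac{1}{4 + k}}{5} = \frac{2 k \frac{1}{4 + k}}{5} = \frac{2 k}{5 \left(4 + k\right)}$)
$T{\left(W{\left(-4,1 \right)} \right)} + \frac{1}{243} = \frac{2 \left(19 - 4\right)}{5 \left(4 + \left(19 - 4\right)\right)} + \frac{1}{243} = \frac{2}{5} \cdot 15 \frac{1}{4 + 15} + \frac{1}{243} = \frac{2}{5} \cdot 15 \cdot \frac{1}{19} + \frac{1}{243} = \frac{6}{19} + \frac{1}{243} = \frac{1477}{4617}$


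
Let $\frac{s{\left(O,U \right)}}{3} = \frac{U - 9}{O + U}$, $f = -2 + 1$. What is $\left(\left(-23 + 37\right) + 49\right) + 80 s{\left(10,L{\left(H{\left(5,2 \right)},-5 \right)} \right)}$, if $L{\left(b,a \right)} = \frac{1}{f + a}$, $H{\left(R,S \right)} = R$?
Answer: $- \frac{9483}{59} \approx -160.73$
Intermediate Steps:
$f = -1$
$L{\left(b,a \right)} = \frac{1}{-1 + a}$
$s{\left(O,U \right)} = \frac{3 \left(-9 + U\right)}{O + U}$ ($s{\left(O,U \right)} = 3 \frac{U - 9}{O + U} = 3 \frac{-9 + U}{O + U} = \frac{3 \left(-9 + U\right)}{O + U}$)
$\left(\left(-23 + 37\right) + 49\right) + 80 s{\left(10,L{\left(H{\left(5,2 \right)},-5 \right)} \right)} = \left(\left(-23 + 37\right) + 49\right) + 80 \frac{3 \left(-9 + \frac{1}{-1 - 5}\right)}{10 + \frac{1}{-1 - 5}} = \left(14 + 49\right) + 80 \frac{3 \left(-9 + \frac{1}{-6}\right)}{10 + \frac{1}{-6}} = 63 + 80 \frac{3 \left(-9 - \frac{1}{6}\right)}{10 - \frac{1}{6}} = 63 + 80 \cdot 3 \frac{1}{\frac{59}{6}} \left(- \frac{55}{6}\right) = 63 + 80 \cdot 3 \cdot \frac{6}{59} \left(- \frac{55}{6}\right) = 63 + 80 \left(- \frac{165}{59}\right) = 63 - \frac{13200}{59} = - \frac{9483}{59}$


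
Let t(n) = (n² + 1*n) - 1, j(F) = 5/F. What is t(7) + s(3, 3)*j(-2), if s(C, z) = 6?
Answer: 40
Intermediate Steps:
t(n) = -1 + n + n² (t(n) = (n² + n) - 1 = (n + n²) - 1 = -1 + n + n²)
t(7) + s(3, 3)*j(-2) = (-1 + 7 + 7²) + 6*(5/(-2)) = (-1 + 7 + 49) + 6*(5*(-½)) = 55 + 6*(-5/2) = 55 - 15 = 40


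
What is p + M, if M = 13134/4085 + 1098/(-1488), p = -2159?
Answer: -2184730043/1013080 ≈ -2156.5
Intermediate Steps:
M = 2509677/1013080 (M = 13134*(1/4085) + 1098*(-1/1488) = 13134/4085 - 183/248 = 2509677/1013080 ≈ 2.4773)
p + M = -2159 + 2509677/1013080 = -2184730043/1013080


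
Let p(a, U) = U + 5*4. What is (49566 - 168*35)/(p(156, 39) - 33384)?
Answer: -43686/33325 ≈ -1.3109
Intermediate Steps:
p(a, U) = 20 + U (p(a, U) = U + 20 = 20 + U)
(49566 - 168*35)/(p(156, 39) - 33384) = (49566 - 168*35)/((20 + 39) - 33384) = (49566 - 5880)/(59 - 33384) = 43686/(-33325) = 43686*(-1/33325) = -43686/33325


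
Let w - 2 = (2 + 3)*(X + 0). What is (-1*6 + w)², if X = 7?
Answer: 961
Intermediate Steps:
w = 37 (w = 2 + (2 + 3)*(7 + 0) = 2 + 5*7 = 2 + 35 = 37)
(-1*6 + w)² = (-1*6 + 37)² = (-6 + 37)² = 31² = 961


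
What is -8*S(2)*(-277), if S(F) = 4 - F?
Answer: 4432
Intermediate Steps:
-8*S(2)*(-277) = -8*(4 - 1*2)*(-277) = -8*(4 - 2)*(-277) = -8*2*(-277) = -16*(-277) = 4432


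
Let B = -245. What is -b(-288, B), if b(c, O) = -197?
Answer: 197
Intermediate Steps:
-b(-288, B) = -1*(-197) = 197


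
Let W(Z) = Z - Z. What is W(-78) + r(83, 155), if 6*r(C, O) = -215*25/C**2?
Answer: -5375/41334 ≈ -0.13004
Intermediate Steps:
W(Z) = 0
r(C, O) = -5375/(6*C**2) (r(C, O) = (-215*25/C**2)/6 = (-5375/C**2)/6 = -5375/(6*C**2))
W(-78) + r(83, 155) = 0 - 5375/6/83**2 = 0 - 5375/6*1/6889 = 0 - 5375/41334 = -5375/41334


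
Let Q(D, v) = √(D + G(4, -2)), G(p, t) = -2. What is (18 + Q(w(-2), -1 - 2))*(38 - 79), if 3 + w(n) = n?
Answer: -738 - 41*I*√7 ≈ -738.0 - 108.48*I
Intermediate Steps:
w(n) = -3 + n
Q(D, v) = √(-2 + D) (Q(D, v) = √(D - 2) = √(-2 + D))
(18 + Q(w(-2), -1 - 2))*(38 - 79) = (18 + √(-2 + (-3 - 2)))*(38 - 79) = (18 + √(-2 - 5))*(-41) = (18 + √(-7))*(-41) = (18 + I*√7)*(-41) = -738 - 41*I*√7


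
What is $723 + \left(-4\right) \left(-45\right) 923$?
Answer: $166863$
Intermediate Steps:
$723 + \left(-4\right) \left(-45\right) 923 = 723 + 180 \cdot 923 = 723 + 166140 = 166863$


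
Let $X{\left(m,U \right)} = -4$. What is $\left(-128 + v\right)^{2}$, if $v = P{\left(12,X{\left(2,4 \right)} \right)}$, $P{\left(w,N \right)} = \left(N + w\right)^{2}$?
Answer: $4096$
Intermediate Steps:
$v = 64$ ($v = \left(-4 + 12\right)^{2} = 8^{2} = 64$)
$\left(-128 + v\right)^{2} = \left(-128 + 64\right)^{2} = \left(-64\right)^{2} = 4096$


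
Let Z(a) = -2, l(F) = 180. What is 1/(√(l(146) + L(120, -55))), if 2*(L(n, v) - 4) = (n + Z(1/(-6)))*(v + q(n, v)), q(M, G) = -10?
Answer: -I*√3651/3651 ≈ -0.01655*I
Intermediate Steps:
L(n, v) = 4 + (-10 + v)*(-2 + n)/2 (L(n, v) = 4 + ((n - 2)*(v - 10))/2 = 4 + ((-2 + n)*(-10 + v))/2 = 4 + ((-10 + v)*(-2 + n))/2 = 4 + (-10 + v)*(-2 + n)/2)
1/(√(l(146) + L(120, -55))) = 1/(√(180 + (14 - 1*(-55) - 5*120 + (½)*120*(-55)))) = 1/(√(180 + (14 + 55 - 600 - 3300))) = 1/(√(180 - 3831)) = 1/(√(-3651)) = 1/(I*√3651) = -I*√3651/3651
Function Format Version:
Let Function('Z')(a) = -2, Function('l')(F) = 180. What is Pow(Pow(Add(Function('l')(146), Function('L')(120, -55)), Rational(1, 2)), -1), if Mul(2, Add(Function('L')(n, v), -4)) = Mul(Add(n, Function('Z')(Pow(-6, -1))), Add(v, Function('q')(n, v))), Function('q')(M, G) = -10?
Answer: Mul(Rational(-1, 3651), I, Pow(3651, Rational(1, 2))) ≈ Mul(-0.016550, I)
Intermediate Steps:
Function('L')(n, v) = Add(4, Mul(Rational(1, 2), Add(-10, v), Add(-2, n))) (Function('L')(n, v) = Add(4, Mul(Rational(1, 2), Mul(Add(n, -2), Add(v, -10)))) = Add(4, Mul(Rational(1, 2), Mul(Add(-2, n), Add(-10, v)))) = Add(4, Mul(Rational(1, 2), Mul(Add(-10, v), Add(-2, n)))) = Add(4, Mul(Rational(1, 2), Add(-10, v), Add(-2, n))))
Pow(Pow(Add(Function('l')(146), Function('L')(120, -55)), Rational(1, 2)), -1) = Pow(Pow(Add(180, Add(14, Mul(-1, -55), Mul(-5, 120), Mul(Rational(1, 2), 120, -55))), Rational(1, 2)), -1) = Pow(Pow(Add(180, Add(14, 55, -600, -3300)), Rational(1, 2)), -1) = Pow(Pow(Add(180, -3831), Rational(1, 2)), -1) = Pow(Pow(-3651, Rational(1, 2)), -1) = Pow(Mul(I, Pow(3651, Rational(1, 2))), -1) = Mul(Rational(-1, 3651), I, Pow(3651, Rational(1, 2)))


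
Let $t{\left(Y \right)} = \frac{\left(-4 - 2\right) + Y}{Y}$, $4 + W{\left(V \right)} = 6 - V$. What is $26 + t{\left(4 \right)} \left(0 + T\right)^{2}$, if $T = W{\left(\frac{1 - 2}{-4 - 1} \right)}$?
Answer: $\frac{1219}{50} \approx 24.38$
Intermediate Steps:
$W{\left(V \right)} = 2 - V$ ($W{\left(V \right)} = -4 - \left(-6 + V\right) = 2 - V$)
$T = \frac{9}{5}$ ($T = 2 - \frac{1 - 2}{-4 - 1} = 2 - - \frac{1}{-5} = 2 - \left(-1\right) \left(- \frac{1}{5}\right) = 2 - \frac{1}{5} = \frac{9}{5} \approx 1.8$)
$t{\left(Y \right)} = \frac{-6 + Y}{Y}$
$26 + t{\left(4 \right)} \left(0 + T\right)^{2} = 26 + \frac{-6 + 4}{4} \left(0 + \frac{9}{5}\right)^{2} = 26 + \frac{1}{4} \left(-2\right) \left(\frac{9}{5}\right)^{2} = 26 - \frac{81}{50} = \frac{1219}{50}$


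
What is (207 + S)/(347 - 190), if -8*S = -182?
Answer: 919/628 ≈ 1.4634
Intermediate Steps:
S = 91/4 (S = -⅛*(-182) = 91/4 ≈ 22.750)
(207 + S)/(347 - 190) = (207 + 91/4)/(347 - 190) = (919/4)/157 = (919/4)*(1/157) = 919/628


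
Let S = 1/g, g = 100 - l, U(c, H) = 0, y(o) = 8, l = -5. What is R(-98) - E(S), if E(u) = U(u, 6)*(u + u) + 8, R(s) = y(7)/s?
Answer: -396/49 ≈ -8.0816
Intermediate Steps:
g = 105 (g = 100 - 1*(-5) = 100 + 5 = 105)
R(s) = 8/s
S = 1/105 ≈ 0.0095238
E(u) = 8 (E(u) = 0*(u + u) + 8 = 0*(2*u) + 8 = 0 + 8 = 8)
R(-98) - E(S) = 8/(-98) - 1*8 = 8*(-1/98) - 8 = -4/49 - 8 = -396/49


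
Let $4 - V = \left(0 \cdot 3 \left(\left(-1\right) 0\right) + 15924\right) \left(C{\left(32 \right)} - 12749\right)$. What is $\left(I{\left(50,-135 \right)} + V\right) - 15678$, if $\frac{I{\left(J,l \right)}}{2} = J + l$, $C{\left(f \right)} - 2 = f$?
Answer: $202457816$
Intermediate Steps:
$C{\left(f \right)} = 2 + f$
$I{\left(J,l \right)} = 2 J + 2 l$ ($I{\left(J,l \right)} = 2 \left(J + l\right) = 2 J + 2 l$)
$V = 202473664$ ($V = 4 - \left(0 \cdot 3 \left(\left(-1\right) 0\right) + 15924\right) \left(\left(2 + 32\right) - 12749\right) = 4 - \left(0 \cdot 0 + 15924\right) \left(34 - 12749\right) = 4 - \left(0 + 15924\right) \left(-12715\right) = 4 - 15924 \left(-12715\right) = 4 - -202473660 = 4 + 202473660 = 202473664$)
$\left(I{\left(50,-135 \right)} + V\right) - 15678 = \left(\left(2 \cdot 50 + 2 \left(-135\right)\right) + 202473664\right) - 15678 = \left(\left(100 - 270\right) + 202473664\right) - 15678 = \left(-170 + 202473664\right) - 15678 = 202473494 - 15678 = 202457816$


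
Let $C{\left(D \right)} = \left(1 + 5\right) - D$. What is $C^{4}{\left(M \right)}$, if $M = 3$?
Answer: $81$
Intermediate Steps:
$C{\left(D \right)} = 6 - D$
$C^{4}{\left(M \right)} = \left(6 - 3\right)^{4} = 3^{4} = 81$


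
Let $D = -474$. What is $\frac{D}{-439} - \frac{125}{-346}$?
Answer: $\frac{218879}{151894} \approx 1.441$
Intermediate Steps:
$\frac{D}{-439} - \frac{125}{-346} = - \frac{474}{-439} - \frac{125}{-346} = \left(-474\right) \left(- \frac{1}{439}\right) - - \frac{125}{346} = \frac{474}{439} + \frac{125}{346} = \frac{218879}{151894}$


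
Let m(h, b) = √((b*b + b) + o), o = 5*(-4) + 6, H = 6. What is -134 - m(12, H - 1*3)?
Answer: -134 - I*√2 ≈ -134.0 - 1.4142*I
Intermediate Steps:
o = -14 (o = -20 + 6 = -14)
m(h, b) = √(-14 + b + b²) (m(h, b) = √((b*b + b) - 14) = √((b² + b) - 14) = √((b + b²) - 14) = √(-14 + b + b²))
-134 - m(12, H - 1*3) = -134 - √(-14 + (6 - 1*3) + (6 - 1*3)²) = -134 - √(-14 + (6 - 3) + (6 - 3)²) = -134 - √(-14 + 3 + 3²) = -134 - √(-14 + 3 + 9) = -134 - √(-2) = -134 - I*√2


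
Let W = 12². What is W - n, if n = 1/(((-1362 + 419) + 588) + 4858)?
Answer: 648431/4503 ≈ 144.00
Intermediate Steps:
n = 1/4503 (n = 1/((-943 + 588) + 4858) = 1/(-355 + 4858) = 1/4503 ≈ 0.00022207)
W = 144
W - n = 144 - 1*1/4503 = 144 - 1/4503 = 648431/4503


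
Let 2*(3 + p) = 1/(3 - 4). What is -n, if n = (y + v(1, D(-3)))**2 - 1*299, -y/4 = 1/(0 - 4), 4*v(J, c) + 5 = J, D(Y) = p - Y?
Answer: 299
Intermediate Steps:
p = -7/2 (p = -3 + 1/(2*(3 - 4)) = -3 + (1/2)/(-1) = -3 + (1/2)*(-1) = -3 - 1/2 = -7/2 ≈ -3.5000)
D(Y) = -7/2 - Y
v(J, c) = -5/4 + J/4
y = 1 (y = -4/(0 - 4) = -4/(-4) = -4*(-1/4) = 1)
n = -299 (n = (1 + (-5/4 + (1/4)*1))**2 - 1*299 = (1 + (-5/4 + 1/4))**2 - 299 = (1 - 1)**2 - 299 = 0**2 - 299 = 0 - 299 = -299)
-n = -1*(-299) = 299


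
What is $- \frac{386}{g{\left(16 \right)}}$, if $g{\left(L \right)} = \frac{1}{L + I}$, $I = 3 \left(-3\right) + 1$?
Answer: $-3088$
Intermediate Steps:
$I = -8$ ($I = -9 + 1 = -8$)
$g{\left(L \right)} = \frac{1}{-8 + L}$ ($g{\left(L \right)} = \frac{1}{L - 8} = \frac{1}{-8 + L}$)
$- \frac{386}{g{\left(16 \right)}} = - \frac{386}{\frac{1}{-8 + 16}} = - \frac{386}{\frac{1}{8}} = - 386 \frac{1}{\frac{1}{8}} = \left(-386\right) 8 = -3088$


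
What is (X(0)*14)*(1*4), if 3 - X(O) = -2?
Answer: 280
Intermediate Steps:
X(O) = 5 (X(O) = 3 - 1*(-2) = 3 + 2 = 5)
(X(0)*14)*(1*4) = (5*14)*(1*4) = 70*4 = 280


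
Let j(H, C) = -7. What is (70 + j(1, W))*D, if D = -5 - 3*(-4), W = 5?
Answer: 441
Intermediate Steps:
D = 7 (D = -5 + 12 = 7)
(70 + j(1, W))*D = (70 - 7)*7 = 63*7 = 441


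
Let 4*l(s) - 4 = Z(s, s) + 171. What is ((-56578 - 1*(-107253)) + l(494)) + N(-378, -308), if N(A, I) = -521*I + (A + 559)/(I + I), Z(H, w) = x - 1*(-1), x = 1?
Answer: 130091165/616 ≈ 2.1119e+5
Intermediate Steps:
Z(H, w) = 2 (Z(H, w) = 1 - 1*(-1) = 1 + 1 = 2)
N(A, I) = -521*I + (559 + A)/(2*I) (N(A, I) = -521*I + (559 + A)/((2*I)) = -521*I + (559 + A)*(1/(2*I)) = -521*I + (559 + A)/(2*I))
l(s) = 177/4 (l(s) = 1 + (2 + 171)/4 = 1 + (¼)*173 = 1 + 173/4 = 177/4)
((-56578 - 1*(-107253)) + l(494)) + N(-378, -308) = ((-56578 - 1*(-107253)) + 177/4) + (½)*(559 - 378 - 1042*(-308)²)/(-308) = ((-56578 + 107253) + 177/4) + (½)*(-1/308)*(559 - 378 - 1042*94864) = (50675 + 177/4) + (½)*(-1/308)*(559 - 378 - 98848288) = 202877/4 + (½)*(-1/308)*(-98848107) = 202877/4 + 98848107/616 = 130091165/616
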